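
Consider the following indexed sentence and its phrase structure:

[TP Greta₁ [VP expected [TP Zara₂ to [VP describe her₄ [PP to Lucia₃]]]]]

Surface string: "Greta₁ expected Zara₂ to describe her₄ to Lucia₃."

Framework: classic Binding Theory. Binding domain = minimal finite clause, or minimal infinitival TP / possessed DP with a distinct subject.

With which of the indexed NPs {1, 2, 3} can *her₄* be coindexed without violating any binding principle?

{1}

*her* is a pronoun, so Principle B applies: it must be free in its binding domain.
Binding domain of *her₄*: the embedded TP, whose subject is Zara₂.
*Greta₁* c-commands the pronoun but from outside its binding domain, and is not c-commanded by it → coindexation permitted.
*Zara₂* c-commands the pronoun within its binding domain → coindexation would violate Principle B.
*Lucia₃*: the pronoun c-commands this R-expression → coindexation would violate Principle C on *Lucia₃*.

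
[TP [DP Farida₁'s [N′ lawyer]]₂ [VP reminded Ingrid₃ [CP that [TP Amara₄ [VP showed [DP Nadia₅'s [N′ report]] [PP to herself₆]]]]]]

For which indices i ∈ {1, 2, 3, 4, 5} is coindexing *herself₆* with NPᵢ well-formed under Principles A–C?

*herself* is an anaphor, so Principle A applies: it must be bound in its binding domain.
Binding domain of *herself₆*: the embedded TP, whose subject is Amara₄.
*Farida₁* does not c-command the anaphor → cannot bind it.
*[Farida₁'s lawyer]₂* c-commands the anaphor but is outside its binding domain → cannot satisfy Principle A.
*Ingrid₃* c-commands the anaphor but is outside its binding domain → cannot satisfy Principle A.
*Amara₄* c-commands the anaphor within its binding domain → licit binder.
*Nadia₅* does not c-command the anaphor → cannot bind it.

{4}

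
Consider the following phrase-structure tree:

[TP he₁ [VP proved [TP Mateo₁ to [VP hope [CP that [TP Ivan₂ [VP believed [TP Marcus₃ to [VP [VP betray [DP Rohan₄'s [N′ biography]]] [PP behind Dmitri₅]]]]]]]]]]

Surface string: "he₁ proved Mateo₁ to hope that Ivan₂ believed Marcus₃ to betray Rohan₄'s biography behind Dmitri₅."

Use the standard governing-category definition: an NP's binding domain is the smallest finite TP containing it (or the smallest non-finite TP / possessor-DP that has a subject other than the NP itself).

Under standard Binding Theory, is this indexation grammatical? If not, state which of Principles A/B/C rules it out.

The two coindexed NPs are *he₁* and *Mateo₁*.
*Mateo₁* is an R-expression. Principle C requires it to be free everywhere.
*he₁* c-commands it and carries the same index.
The R-expression is bound → Principle C violation.

Principle C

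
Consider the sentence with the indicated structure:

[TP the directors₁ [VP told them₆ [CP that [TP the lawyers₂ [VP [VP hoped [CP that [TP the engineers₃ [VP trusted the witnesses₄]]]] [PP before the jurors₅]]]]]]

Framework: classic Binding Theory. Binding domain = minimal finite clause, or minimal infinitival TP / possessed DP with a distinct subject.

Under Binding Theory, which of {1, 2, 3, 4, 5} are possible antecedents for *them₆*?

*them* is a pronoun, so Principle B applies: it must be free in its binding domain.
Binding domain of *them₆*: the matrix TP, whose subject is the directors₁.
*the directors₁* c-commands the pronoun within its binding domain → coindexation would violate Principle B.
*the lawyers₂*: the pronoun c-commands this R-expression → coindexation would violate Principle C on *the lawyers₂*.
*the engineers₃*: the pronoun c-commands this R-expression → coindexation would violate Principle C on *the engineers₃*.
*the witnesses₄*: the pronoun c-commands this R-expression → coindexation would violate Principle C on *the witnesses₄*.
*the jurors₅*: the pronoun c-commands this R-expression → coindexation would violate Principle C on *the jurors₅*.

none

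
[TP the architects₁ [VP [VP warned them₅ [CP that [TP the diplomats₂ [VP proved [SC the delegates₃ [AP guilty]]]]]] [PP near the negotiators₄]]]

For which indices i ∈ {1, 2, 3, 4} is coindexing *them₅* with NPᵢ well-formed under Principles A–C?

{4}

*them* is a pronoun, so Principle B applies: it must be free in its binding domain.
Binding domain of *them₅*: the matrix TP, whose subject is the architects₁.
*the architects₁* c-commands the pronoun within its binding domain → coindexation would violate Principle B.
*the diplomats₂*: the pronoun c-commands this R-expression → coindexation would violate Principle C on *the diplomats₂*.
*the delegates₃*: the pronoun c-commands this R-expression → coindexation would violate Principle C on *the delegates₃*.
*the negotiators₄* and the pronoun do not c-command one another → neither Principle B nor Principle C is at stake; coindexation permitted.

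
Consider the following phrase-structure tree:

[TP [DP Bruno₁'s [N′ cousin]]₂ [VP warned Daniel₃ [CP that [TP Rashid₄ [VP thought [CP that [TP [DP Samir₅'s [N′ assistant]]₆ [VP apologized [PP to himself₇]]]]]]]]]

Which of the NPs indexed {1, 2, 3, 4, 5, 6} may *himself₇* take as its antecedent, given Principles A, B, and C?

{6}

*himself* is an anaphor, so Principle A applies: it must be bound in its binding domain.
Binding domain of *himself₇*: the embedded TP, whose subject is [Samir₅'s assistant]₆.
*Bruno₁* does not c-command the anaphor → cannot bind it.
*[Bruno₁'s cousin]₂* c-commands the anaphor but is outside its binding domain → cannot satisfy Principle A.
*Daniel₃* c-commands the anaphor but is outside its binding domain → cannot satisfy Principle A.
*Rashid₄* c-commands the anaphor but is outside its binding domain → cannot satisfy Principle A.
*Samir₅* does not c-command the anaphor → cannot bind it.
*[Samir₅'s assistant]₆* c-commands the anaphor within its binding domain → licit binder.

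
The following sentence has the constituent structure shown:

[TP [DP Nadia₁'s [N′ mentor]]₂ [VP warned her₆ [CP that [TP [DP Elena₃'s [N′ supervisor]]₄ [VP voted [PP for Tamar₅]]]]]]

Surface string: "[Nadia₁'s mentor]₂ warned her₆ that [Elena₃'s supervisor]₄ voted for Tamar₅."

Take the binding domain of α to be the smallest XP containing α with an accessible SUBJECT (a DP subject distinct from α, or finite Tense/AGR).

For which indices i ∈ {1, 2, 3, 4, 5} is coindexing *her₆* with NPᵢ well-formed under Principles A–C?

*her* is a pronoun, so Principle B applies: it must be free in its binding domain.
Binding domain of *her₆*: the matrix TP, whose subject is [Nadia₁'s mentor]₂.
*Nadia₁* and the pronoun do not c-command one another → neither Principle B nor Principle C is at stake; coindexation permitted.
*[Nadia₁'s mentor]₂* c-commands the pronoun within its binding domain → coindexation would violate Principle B.
*Elena₃*: the pronoun c-commands this R-expression → coindexation would violate Principle C on *Elena₃*.
*[Elena₃'s supervisor]₄*: the pronoun c-commands this R-expression → coindexation would violate Principle C on *[Elena₃'s supervisor]₄*.
*Tamar₅*: the pronoun c-commands this R-expression → coindexation would violate Principle C on *Tamar₅*.

{1}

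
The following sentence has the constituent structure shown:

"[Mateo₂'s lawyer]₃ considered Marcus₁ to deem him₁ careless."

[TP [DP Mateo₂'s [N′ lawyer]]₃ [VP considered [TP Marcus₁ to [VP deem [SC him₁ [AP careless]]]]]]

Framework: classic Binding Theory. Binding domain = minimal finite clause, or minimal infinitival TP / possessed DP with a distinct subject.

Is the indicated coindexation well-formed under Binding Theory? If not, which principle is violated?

Principle B

The two coindexed NPs are *Marcus₁* and *him₁*.
*him₁* is a pronoun. Its binding domain is the embedded TP, whose subject is Marcus₁.
*Marcus₁* c-commands it within that domain and carries the same index.
The pronoun is locally bound → Principle B violation.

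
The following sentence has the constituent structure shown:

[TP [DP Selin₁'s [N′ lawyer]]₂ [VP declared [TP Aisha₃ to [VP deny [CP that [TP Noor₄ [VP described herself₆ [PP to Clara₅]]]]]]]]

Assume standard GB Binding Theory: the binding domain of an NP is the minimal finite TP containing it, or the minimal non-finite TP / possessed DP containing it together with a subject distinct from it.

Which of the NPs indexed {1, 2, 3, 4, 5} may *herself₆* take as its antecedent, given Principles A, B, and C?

{4}

*herself* is an anaphor, so Principle A applies: it must be bound in its binding domain.
Binding domain of *herself₆*: the embedded TP, whose subject is Noor₄.
*Selin₁* does not c-command the anaphor → cannot bind it.
*[Selin₁'s lawyer]₂* c-commands the anaphor but is outside its binding domain → cannot satisfy Principle A.
*Aisha₃* c-commands the anaphor but is outside its binding domain → cannot satisfy Principle A.
*Noor₄* c-commands the anaphor within its binding domain → licit binder.
*Clara₅* does not c-command the anaphor → cannot bind it.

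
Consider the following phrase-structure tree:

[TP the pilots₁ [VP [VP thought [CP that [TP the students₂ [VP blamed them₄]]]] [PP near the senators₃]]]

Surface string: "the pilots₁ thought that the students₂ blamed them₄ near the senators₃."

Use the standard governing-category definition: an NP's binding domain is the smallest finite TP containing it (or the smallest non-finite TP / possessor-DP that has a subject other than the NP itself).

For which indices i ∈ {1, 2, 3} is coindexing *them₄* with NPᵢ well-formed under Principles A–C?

{1, 3}

*them* is a pronoun, so Principle B applies: it must be free in its binding domain.
Binding domain of *them₄*: the embedded TP, whose subject is the students₂.
*the pilots₁* c-commands the pronoun but from outside its binding domain, and is not c-commanded by it → coindexation permitted.
*the students₂* c-commands the pronoun within its binding domain → coindexation would violate Principle B.
*the senators₃* and the pronoun do not c-command one another → neither Principle B nor Principle C is at stake; coindexation permitted.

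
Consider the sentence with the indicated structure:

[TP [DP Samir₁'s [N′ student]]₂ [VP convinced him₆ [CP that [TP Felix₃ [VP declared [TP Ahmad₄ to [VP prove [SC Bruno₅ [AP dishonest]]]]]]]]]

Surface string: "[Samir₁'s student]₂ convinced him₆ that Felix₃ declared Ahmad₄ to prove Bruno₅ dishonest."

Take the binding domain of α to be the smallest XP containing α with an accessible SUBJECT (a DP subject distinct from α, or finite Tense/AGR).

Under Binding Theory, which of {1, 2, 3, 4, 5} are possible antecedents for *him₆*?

*him* is a pronoun, so Principle B applies: it must be free in its binding domain.
Binding domain of *him₆*: the matrix TP, whose subject is [Samir₁'s student]₂.
*Samir₁* and the pronoun do not c-command one another → neither Principle B nor Principle C is at stake; coindexation permitted.
*[Samir₁'s student]₂* c-commands the pronoun within its binding domain → coindexation would violate Principle B.
*Felix₃*: the pronoun c-commands this R-expression → coindexation would violate Principle C on *Felix₃*.
*Ahmad₄*: the pronoun c-commands this R-expression → coindexation would violate Principle C on *Ahmad₄*.
*Bruno₅*: the pronoun c-commands this R-expression → coindexation would violate Principle C on *Bruno₅*.

{1}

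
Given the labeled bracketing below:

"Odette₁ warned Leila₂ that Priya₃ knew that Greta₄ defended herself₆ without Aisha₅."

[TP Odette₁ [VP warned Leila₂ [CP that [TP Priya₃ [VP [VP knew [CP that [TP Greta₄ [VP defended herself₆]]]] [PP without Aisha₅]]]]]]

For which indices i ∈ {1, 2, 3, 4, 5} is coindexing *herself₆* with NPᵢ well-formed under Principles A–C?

*herself* is an anaphor, so Principle A applies: it must be bound in its binding domain.
Binding domain of *herself₆*: the embedded TP, whose subject is Greta₄.
*Odette₁* c-commands the anaphor but is outside its binding domain → cannot satisfy Principle A.
*Leila₂* c-commands the anaphor but is outside its binding domain → cannot satisfy Principle A.
*Priya₃* c-commands the anaphor but is outside its binding domain → cannot satisfy Principle A.
*Greta₄* c-commands the anaphor within its binding domain → licit binder.
*Aisha₅* does not c-command the anaphor → cannot bind it.

{4}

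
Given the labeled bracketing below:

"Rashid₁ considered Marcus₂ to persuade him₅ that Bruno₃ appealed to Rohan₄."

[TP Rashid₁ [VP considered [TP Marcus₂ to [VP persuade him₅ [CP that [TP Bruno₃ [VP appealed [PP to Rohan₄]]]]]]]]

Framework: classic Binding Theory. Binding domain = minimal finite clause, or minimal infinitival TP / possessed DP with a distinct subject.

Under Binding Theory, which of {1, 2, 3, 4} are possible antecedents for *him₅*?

{1}

*him* is a pronoun, so Principle B applies: it must be free in its binding domain.
Binding domain of *him₅*: the embedded TP, whose subject is Marcus₂.
*Rashid₁* c-commands the pronoun but from outside its binding domain, and is not c-commanded by it → coindexation permitted.
*Marcus₂* c-commands the pronoun within its binding domain → coindexation would violate Principle B.
*Bruno₃*: the pronoun c-commands this R-expression → coindexation would violate Principle C on *Bruno₃*.
*Rohan₄*: the pronoun c-commands this R-expression → coindexation would violate Principle C on *Rohan₄*.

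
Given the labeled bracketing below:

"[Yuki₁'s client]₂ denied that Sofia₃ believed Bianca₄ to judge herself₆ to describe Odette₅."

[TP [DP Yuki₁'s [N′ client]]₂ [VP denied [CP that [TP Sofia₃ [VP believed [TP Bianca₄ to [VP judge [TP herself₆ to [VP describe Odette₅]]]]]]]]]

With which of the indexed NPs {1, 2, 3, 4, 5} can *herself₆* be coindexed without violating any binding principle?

{4}

*herself* is an anaphor, so Principle A applies: it must be bound in its binding domain.
Binding domain of *herself₆*: the embedded TP, whose subject is Bianca₄.
*Yuki₁* does not c-command the anaphor → cannot bind it.
*[Yuki₁'s client]₂* c-commands the anaphor but is outside its binding domain → cannot satisfy Principle A.
*Sofia₃* c-commands the anaphor but is outside its binding domain → cannot satisfy Principle A.
*Bianca₄* c-commands the anaphor within its binding domain → licit binder.
*Odette₅* does not c-command the anaphor → cannot bind it.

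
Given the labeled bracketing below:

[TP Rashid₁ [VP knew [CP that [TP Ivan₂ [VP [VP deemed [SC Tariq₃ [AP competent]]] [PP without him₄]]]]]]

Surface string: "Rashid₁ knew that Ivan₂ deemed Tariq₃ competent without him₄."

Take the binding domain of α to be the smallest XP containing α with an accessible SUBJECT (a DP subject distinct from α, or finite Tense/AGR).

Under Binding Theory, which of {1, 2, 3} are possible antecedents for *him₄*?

*him* is a pronoun, so Principle B applies: it must be free in its binding domain.
Binding domain of *him₄*: the embedded TP, whose subject is Ivan₂.
*Rashid₁* c-commands the pronoun but from outside its binding domain, and is not c-commanded by it → coindexation permitted.
*Ivan₂* c-commands the pronoun within its binding domain → coindexation would violate Principle B.
*Tariq₃* and the pronoun do not c-command one another → neither Principle B nor Principle C is at stake; coindexation permitted.

{1, 3}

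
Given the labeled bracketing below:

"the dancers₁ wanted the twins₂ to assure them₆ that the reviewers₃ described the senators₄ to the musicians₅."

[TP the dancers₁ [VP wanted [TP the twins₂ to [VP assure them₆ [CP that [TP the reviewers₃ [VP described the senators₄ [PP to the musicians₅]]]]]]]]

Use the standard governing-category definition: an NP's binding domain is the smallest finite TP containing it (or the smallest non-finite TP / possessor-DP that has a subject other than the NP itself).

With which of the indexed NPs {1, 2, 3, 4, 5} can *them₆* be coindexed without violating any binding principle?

{1}

*them* is a pronoun, so Principle B applies: it must be free in its binding domain.
Binding domain of *them₆*: the embedded TP, whose subject is the twins₂.
*the dancers₁* c-commands the pronoun but from outside its binding domain, and is not c-commanded by it → coindexation permitted.
*the twins₂* c-commands the pronoun within its binding domain → coindexation would violate Principle B.
*the reviewers₃*: the pronoun c-commands this R-expression → coindexation would violate Principle C on *the reviewers₃*.
*the senators₄*: the pronoun c-commands this R-expression → coindexation would violate Principle C on *the senators₄*.
*the musicians₅*: the pronoun c-commands this R-expression → coindexation would violate Principle C on *the musicians₅*.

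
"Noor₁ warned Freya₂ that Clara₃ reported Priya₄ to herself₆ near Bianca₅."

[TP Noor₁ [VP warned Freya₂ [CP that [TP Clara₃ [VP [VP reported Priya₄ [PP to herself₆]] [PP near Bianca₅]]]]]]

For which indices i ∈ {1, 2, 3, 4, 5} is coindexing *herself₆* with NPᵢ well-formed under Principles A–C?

*herself* is an anaphor, so Principle A applies: it must be bound in its binding domain.
Binding domain of *herself₆*: the embedded TP, whose subject is Clara₃.
*Noor₁* c-commands the anaphor but is outside its binding domain → cannot satisfy Principle A.
*Freya₂* c-commands the anaphor but is outside its binding domain → cannot satisfy Principle A.
*Clara₃* c-commands the anaphor within its binding domain → licit binder.
*Priya₄* c-commands the anaphor within its binding domain → licit binder.
*Bianca₅* does not c-command the anaphor → cannot bind it.

{3, 4}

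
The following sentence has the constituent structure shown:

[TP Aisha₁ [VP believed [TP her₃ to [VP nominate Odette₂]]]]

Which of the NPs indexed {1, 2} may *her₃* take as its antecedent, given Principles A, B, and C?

none

*her* is a pronoun, so Principle B applies: it must be free in its binding domain.
Binding domain of *her₃*: the matrix TP, whose subject is Aisha₁.
*Aisha₁* c-commands the pronoun within its binding domain → coindexation would violate Principle B.
*Odette₂*: the pronoun c-commands this R-expression → coindexation would violate Principle C on *Odette₂*.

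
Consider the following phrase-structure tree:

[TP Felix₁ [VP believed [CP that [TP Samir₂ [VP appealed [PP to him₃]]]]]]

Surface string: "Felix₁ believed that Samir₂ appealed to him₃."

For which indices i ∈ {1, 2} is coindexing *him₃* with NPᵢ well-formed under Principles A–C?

*him* is a pronoun, so Principle B applies: it must be free in its binding domain.
Binding domain of *him₃*: the embedded TP, whose subject is Samir₂.
*Felix₁* c-commands the pronoun but from outside its binding domain, and is not c-commanded by it → coindexation permitted.
*Samir₂* c-commands the pronoun within its binding domain → coindexation would violate Principle B.

{1}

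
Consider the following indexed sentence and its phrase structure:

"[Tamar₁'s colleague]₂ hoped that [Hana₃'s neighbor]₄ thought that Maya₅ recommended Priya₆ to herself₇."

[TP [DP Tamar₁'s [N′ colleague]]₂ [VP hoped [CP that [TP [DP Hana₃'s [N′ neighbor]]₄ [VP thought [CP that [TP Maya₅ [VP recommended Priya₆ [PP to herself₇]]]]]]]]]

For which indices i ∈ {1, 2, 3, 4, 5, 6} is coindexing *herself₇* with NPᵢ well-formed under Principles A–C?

{5, 6}

*herself* is an anaphor, so Principle A applies: it must be bound in its binding domain.
Binding domain of *herself₇*: the embedded TP, whose subject is Maya₅.
*Tamar₁* does not c-command the anaphor → cannot bind it.
*[Tamar₁'s colleague]₂* c-commands the anaphor but is outside its binding domain → cannot satisfy Principle A.
*Hana₃* does not c-command the anaphor → cannot bind it.
*[Hana₃'s neighbor]₄* c-commands the anaphor but is outside its binding domain → cannot satisfy Principle A.
*Maya₅* c-commands the anaphor within its binding domain → licit binder.
*Priya₆* c-commands the anaphor within its binding domain → licit binder.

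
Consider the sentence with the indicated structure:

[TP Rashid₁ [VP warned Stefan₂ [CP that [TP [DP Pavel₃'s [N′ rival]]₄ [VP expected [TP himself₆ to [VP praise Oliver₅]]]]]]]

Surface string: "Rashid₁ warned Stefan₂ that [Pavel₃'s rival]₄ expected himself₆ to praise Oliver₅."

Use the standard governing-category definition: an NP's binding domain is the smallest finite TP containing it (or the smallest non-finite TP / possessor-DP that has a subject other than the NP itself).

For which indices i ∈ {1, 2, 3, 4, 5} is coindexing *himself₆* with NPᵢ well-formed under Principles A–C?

*himself* is an anaphor, so Principle A applies: it must be bound in its binding domain.
Binding domain of *himself₆*: the embedded TP, whose subject is [Pavel₃'s rival]₄.
*Rashid₁* c-commands the anaphor but is outside its binding domain → cannot satisfy Principle A.
*Stefan₂* c-commands the anaphor but is outside its binding domain → cannot satisfy Principle A.
*Pavel₃* does not c-command the anaphor → cannot bind it.
*[Pavel₃'s rival]₄* c-commands the anaphor within its binding domain → licit binder.
*Oliver₅* does not c-command the anaphor → cannot bind it.

{4}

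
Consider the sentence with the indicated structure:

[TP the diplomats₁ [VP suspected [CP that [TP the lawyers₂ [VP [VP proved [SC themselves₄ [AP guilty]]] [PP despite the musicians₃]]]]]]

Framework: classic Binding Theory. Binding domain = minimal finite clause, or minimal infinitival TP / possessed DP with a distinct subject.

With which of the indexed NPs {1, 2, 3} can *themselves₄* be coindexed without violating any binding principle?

{2}

*themselves* is an anaphor, so Principle A applies: it must be bound in its binding domain.
Binding domain of *themselves₄*: the embedded TP, whose subject is the lawyers₂.
*the diplomats₁* c-commands the anaphor but is outside its binding domain → cannot satisfy Principle A.
*the lawyers₂* c-commands the anaphor within its binding domain → licit binder.
*the musicians₃* does not c-command the anaphor → cannot bind it.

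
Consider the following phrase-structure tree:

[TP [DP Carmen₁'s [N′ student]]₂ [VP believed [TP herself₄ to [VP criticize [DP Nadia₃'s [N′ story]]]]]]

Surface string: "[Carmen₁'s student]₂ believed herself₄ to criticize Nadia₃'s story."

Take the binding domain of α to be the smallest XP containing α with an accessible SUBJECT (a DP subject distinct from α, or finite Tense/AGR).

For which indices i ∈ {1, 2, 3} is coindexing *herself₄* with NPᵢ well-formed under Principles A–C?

*herself* is an anaphor, so Principle A applies: it must be bound in its binding domain.
Binding domain of *herself₄*: the matrix TP, whose subject is [Carmen₁'s student]₂.
*Carmen₁* does not c-command the anaphor → cannot bind it.
*[Carmen₁'s student]₂* c-commands the anaphor within its binding domain → licit binder.
*Nadia₃* does not c-command the anaphor → cannot bind it.

{2}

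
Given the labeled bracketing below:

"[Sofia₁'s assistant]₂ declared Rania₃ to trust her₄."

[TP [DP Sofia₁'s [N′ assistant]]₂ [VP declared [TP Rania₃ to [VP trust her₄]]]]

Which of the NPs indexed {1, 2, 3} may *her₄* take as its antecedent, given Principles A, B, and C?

*her* is a pronoun, so Principle B applies: it must be free in its binding domain.
Binding domain of *her₄*: the embedded TP, whose subject is Rania₃.
*Sofia₁* and the pronoun do not c-command one another → neither Principle B nor Principle C is at stake; coindexation permitted.
*[Sofia₁'s assistant]₂* c-commands the pronoun but from outside its binding domain, and is not c-commanded by it → coindexation permitted.
*Rania₃* c-commands the pronoun within its binding domain → coindexation would violate Principle B.

{1, 2}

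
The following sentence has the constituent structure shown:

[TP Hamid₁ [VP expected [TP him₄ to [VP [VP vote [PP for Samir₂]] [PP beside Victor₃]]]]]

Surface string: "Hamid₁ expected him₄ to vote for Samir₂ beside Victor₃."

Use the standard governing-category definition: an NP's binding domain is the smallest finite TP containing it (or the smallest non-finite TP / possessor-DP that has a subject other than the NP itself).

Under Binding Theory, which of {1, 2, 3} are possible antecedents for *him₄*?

none

*him* is a pronoun, so Principle B applies: it must be free in its binding domain.
Binding domain of *him₄*: the matrix TP, whose subject is Hamid₁.
*Hamid₁* c-commands the pronoun within its binding domain → coindexation would violate Principle B.
*Samir₂*: the pronoun c-commands this R-expression → coindexation would violate Principle C on *Samir₂*.
*Victor₃*: the pronoun c-commands this R-expression → coindexation would violate Principle C on *Victor₃*.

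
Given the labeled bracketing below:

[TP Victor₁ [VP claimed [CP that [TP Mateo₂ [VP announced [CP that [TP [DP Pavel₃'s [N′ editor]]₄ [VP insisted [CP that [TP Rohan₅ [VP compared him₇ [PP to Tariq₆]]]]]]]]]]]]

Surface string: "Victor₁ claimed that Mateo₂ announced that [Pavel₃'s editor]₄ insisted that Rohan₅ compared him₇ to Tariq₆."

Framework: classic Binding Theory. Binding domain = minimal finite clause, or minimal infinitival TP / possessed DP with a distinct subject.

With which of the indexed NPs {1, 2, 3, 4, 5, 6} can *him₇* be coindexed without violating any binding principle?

{1, 2, 3, 4}

*him* is a pronoun, so Principle B applies: it must be free in its binding domain.
Binding domain of *him₇*: the embedded TP, whose subject is Rohan₅.
*Victor₁* c-commands the pronoun but from outside its binding domain, and is not c-commanded by it → coindexation permitted.
*Mateo₂* c-commands the pronoun but from outside its binding domain, and is not c-commanded by it → coindexation permitted.
*Pavel₃* and the pronoun do not c-command one another → neither Principle B nor Principle C is at stake; coindexation permitted.
*[Pavel₃'s editor]₄* c-commands the pronoun but from outside its binding domain, and is not c-commanded by it → coindexation permitted.
*Rohan₅* c-commands the pronoun within its binding domain → coindexation would violate Principle B.
*Tariq₆*: the pronoun c-commands this R-expression → coindexation would violate Principle C on *Tariq₆*.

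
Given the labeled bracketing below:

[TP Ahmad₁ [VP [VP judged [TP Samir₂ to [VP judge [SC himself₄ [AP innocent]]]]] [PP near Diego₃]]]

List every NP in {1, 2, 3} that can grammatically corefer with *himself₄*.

*himself* is an anaphor, so Principle A applies: it must be bound in its binding domain.
Binding domain of *himself₄*: the embedded TP, whose subject is Samir₂.
*Ahmad₁* c-commands the anaphor but is outside its binding domain → cannot satisfy Principle A.
*Samir₂* c-commands the anaphor within its binding domain → licit binder.
*Diego₃* does not c-command the anaphor → cannot bind it.

{2}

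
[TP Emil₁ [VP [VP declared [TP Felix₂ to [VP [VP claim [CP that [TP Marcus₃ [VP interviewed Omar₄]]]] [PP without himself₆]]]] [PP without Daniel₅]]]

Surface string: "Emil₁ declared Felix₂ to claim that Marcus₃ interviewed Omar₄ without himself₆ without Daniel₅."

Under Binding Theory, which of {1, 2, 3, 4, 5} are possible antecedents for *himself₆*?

*himself* is an anaphor, so Principle A applies: it must be bound in its binding domain.
Binding domain of *himself₆*: the embedded TP, whose subject is Felix₂.
*Emil₁* c-commands the anaphor but is outside its binding domain → cannot satisfy Principle A.
*Felix₂* c-commands the anaphor within its binding domain → licit binder.
*Marcus₃* does not c-command the anaphor → cannot bind it.
*Omar₄* does not c-command the anaphor → cannot bind it.
*Daniel₅* does not c-command the anaphor → cannot bind it.

{2}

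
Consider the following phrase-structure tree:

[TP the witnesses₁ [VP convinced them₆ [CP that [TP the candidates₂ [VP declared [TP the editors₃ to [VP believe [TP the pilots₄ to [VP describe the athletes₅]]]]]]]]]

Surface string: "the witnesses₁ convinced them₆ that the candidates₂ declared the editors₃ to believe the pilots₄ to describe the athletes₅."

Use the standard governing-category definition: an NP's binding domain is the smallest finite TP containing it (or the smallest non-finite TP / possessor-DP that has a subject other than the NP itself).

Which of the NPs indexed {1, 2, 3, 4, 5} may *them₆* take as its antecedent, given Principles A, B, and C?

*them* is a pronoun, so Principle B applies: it must be free in its binding domain.
Binding domain of *them₆*: the matrix TP, whose subject is the witnesses₁.
*the witnesses₁* c-commands the pronoun within its binding domain → coindexation would violate Principle B.
*the candidates₂*: the pronoun c-commands this R-expression → coindexation would violate Principle C on *the candidates₂*.
*the editors₃*: the pronoun c-commands this R-expression → coindexation would violate Principle C on *the editors₃*.
*the pilots₄*: the pronoun c-commands this R-expression → coindexation would violate Principle C on *the pilots₄*.
*the athletes₅*: the pronoun c-commands this R-expression → coindexation would violate Principle C on *the athletes₅*.

none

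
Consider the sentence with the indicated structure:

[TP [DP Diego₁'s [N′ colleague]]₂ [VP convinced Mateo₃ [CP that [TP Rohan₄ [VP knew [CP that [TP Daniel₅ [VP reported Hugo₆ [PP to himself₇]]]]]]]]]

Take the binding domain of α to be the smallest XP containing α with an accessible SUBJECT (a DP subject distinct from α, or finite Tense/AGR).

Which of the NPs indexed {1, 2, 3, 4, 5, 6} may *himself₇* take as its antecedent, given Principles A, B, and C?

*himself* is an anaphor, so Principle A applies: it must be bound in its binding domain.
Binding domain of *himself₇*: the embedded TP, whose subject is Daniel₅.
*Diego₁* does not c-command the anaphor → cannot bind it.
*[Diego₁'s colleague]₂* c-commands the anaphor but is outside its binding domain → cannot satisfy Principle A.
*Mateo₃* c-commands the anaphor but is outside its binding domain → cannot satisfy Principle A.
*Rohan₄* c-commands the anaphor but is outside its binding domain → cannot satisfy Principle A.
*Daniel₅* c-commands the anaphor within its binding domain → licit binder.
*Hugo₆* c-commands the anaphor within its binding domain → licit binder.

{5, 6}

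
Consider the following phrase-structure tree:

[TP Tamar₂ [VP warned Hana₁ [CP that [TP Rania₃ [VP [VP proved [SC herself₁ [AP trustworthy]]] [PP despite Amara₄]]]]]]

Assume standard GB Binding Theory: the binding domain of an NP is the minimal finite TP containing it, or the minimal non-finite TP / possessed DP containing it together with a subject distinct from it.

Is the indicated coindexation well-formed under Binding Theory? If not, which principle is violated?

The two coindexed NPs are *Hana₁* and *herself₁*.
*herself₁* is an anaphor. Principle A requires it to be bound within its binding domain — the embedded TP, whose subject is Rania₃.
Within that domain it is c-commanded by *Rania₃*, which does not share its index.
*Hana₁* does c-command the anaphor, but from outside its binding domain.
The anaphor is unbound in its domain → Principle A violation.

Principle A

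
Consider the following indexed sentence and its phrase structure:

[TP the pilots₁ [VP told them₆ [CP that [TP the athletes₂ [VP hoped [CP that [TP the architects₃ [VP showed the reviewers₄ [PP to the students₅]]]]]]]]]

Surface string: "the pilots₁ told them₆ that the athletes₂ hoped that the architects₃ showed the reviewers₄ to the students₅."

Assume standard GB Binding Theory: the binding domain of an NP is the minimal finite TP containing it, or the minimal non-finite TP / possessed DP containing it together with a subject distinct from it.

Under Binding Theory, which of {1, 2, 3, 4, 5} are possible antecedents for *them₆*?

*them* is a pronoun, so Principle B applies: it must be free in its binding domain.
Binding domain of *them₆*: the matrix TP, whose subject is the pilots₁.
*the pilots₁* c-commands the pronoun within its binding domain → coindexation would violate Principle B.
*the athletes₂*: the pronoun c-commands this R-expression → coindexation would violate Principle C on *the athletes₂*.
*the architects₃*: the pronoun c-commands this R-expression → coindexation would violate Principle C on *the architects₃*.
*the reviewers₄*: the pronoun c-commands this R-expression → coindexation would violate Principle C on *the reviewers₄*.
*the students₅*: the pronoun c-commands this R-expression → coindexation would violate Principle C on *the students₅*.

none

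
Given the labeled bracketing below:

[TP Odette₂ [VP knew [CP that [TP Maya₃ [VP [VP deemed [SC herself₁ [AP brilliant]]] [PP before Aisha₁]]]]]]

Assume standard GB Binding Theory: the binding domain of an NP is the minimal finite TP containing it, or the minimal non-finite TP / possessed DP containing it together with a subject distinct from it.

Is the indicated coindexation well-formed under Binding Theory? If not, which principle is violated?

Principle A

The two coindexed NPs are *Aisha₁* and *herself₁*.
*herself₁* is an anaphor. Principle A requires it to be bound within its binding domain — the embedded TP, whose subject is Maya₃.
Within that domain it is c-commanded by *Maya₃*, which does not share its index.
*Aisha₁* does not c-command the anaphor at all.
The anaphor is unbound in its domain → Principle A violation.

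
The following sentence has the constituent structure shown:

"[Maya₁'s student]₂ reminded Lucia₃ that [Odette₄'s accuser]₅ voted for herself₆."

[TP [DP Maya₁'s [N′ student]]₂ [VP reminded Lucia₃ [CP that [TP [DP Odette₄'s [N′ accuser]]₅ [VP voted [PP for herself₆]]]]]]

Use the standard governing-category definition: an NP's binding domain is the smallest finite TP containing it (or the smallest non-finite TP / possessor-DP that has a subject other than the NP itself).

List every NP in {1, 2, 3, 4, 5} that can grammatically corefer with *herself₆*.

{5}

*herself* is an anaphor, so Principle A applies: it must be bound in its binding domain.
Binding domain of *herself₆*: the embedded TP, whose subject is [Odette₄'s accuser]₅.
*Maya₁* does not c-command the anaphor → cannot bind it.
*[Maya₁'s student]₂* c-commands the anaphor but is outside its binding domain → cannot satisfy Principle A.
*Lucia₃* c-commands the anaphor but is outside its binding domain → cannot satisfy Principle A.
*Odette₄* does not c-command the anaphor → cannot bind it.
*[Odette₄'s accuser]₅* c-commands the anaphor within its binding domain → licit binder.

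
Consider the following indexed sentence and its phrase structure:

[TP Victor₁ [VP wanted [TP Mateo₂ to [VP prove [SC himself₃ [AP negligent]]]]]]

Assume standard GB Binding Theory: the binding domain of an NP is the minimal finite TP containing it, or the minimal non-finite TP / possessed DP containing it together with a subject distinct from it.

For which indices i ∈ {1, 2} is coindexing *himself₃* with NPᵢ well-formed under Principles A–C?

*himself* is an anaphor, so Principle A applies: it must be bound in its binding domain.
Binding domain of *himself₃*: the embedded TP, whose subject is Mateo₂.
*Victor₁* c-commands the anaphor but is outside its binding domain → cannot satisfy Principle A.
*Mateo₂* c-commands the anaphor within its binding domain → licit binder.

{2}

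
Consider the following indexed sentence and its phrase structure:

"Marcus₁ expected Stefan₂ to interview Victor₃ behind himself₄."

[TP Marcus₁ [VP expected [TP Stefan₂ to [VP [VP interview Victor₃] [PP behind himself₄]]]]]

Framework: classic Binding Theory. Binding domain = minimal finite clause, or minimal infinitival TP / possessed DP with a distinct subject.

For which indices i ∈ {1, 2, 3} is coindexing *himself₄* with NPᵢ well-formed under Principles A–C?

{2}

*himself* is an anaphor, so Principle A applies: it must be bound in its binding domain.
Binding domain of *himself₄*: the embedded TP, whose subject is Stefan₂.
*Marcus₁* c-commands the anaphor but is outside its binding domain → cannot satisfy Principle A.
*Stefan₂* c-commands the anaphor within its binding domain → licit binder.
*Victor₃* does not c-command the anaphor → cannot bind it.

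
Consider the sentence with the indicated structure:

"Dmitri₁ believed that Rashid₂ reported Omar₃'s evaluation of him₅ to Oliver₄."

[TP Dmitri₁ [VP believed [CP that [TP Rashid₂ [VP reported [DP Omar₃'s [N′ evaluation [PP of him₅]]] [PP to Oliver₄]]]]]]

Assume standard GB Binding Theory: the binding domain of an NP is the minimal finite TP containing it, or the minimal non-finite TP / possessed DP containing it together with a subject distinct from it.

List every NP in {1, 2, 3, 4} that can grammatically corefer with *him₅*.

{1, 2, 4}

*him* is a pronoun, so Principle B applies: it must be free in its binding domain.
Binding domain of *him₅*: the possessed DP, whose subject is Omar₃.
*Dmitri₁* c-commands the pronoun but from outside its binding domain, and is not c-commanded by it → coindexation permitted.
*Rashid₂* c-commands the pronoun but from outside its binding domain, and is not c-commanded by it → coindexation permitted.
*Omar₃* c-commands the pronoun within its binding domain → coindexation would violate Principle B.
*Oliver₄* and the pronoun do not c-command one another → neither Principle B nor Principle C is at stake; coindexation permitted.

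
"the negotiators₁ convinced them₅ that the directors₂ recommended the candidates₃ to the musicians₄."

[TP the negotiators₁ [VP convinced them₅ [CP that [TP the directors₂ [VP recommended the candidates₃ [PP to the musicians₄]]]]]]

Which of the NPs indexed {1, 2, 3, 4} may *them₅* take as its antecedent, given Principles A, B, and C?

none

*them* is a pronoun, so Principle B applies: it must be free in its binding domain.
Binding domain of *them₅*: the matrix TP, whose subject is the negotiators₁.
*the negotiators₁* c-commands the pronoun within its binding domain → coindexation would violate Principle B.
*the directors₂*: the pronoun c-commands this R-expression → coindexation would violate Principle C on *the directors₂*.
*the candidates₃*: the pronoun c-commands this R-expression → coindexation would violate Principle C on *the candidates₃*.
*the musicians₄*: the pronoun c-commands this R-expression → coindexation would violate Principle C on *the musicians₄*.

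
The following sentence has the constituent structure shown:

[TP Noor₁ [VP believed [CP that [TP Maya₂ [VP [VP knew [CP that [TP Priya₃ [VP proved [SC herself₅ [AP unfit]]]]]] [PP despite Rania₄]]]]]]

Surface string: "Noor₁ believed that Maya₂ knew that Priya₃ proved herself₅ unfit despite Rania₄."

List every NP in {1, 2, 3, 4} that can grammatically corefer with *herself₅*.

{3}

*herself* is an anaphor, so Principle A applies: it must be bound in its binding domain.
Binding domain of *herself₅*: the embedded TP, whose subject is Priya₃.
*Noor₁* c-commands the anaphor but is outside its binding domain → cannot satisfy Principle A.
*Maya₂* c-commands the anaphor but is outside its binding domain → cannot satisfy Principle A.
*Priya₃* c-commands the anaphor within its binding domain → licit binder.
*Rania₄* does not c-command the anaphor → cannot bind it.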